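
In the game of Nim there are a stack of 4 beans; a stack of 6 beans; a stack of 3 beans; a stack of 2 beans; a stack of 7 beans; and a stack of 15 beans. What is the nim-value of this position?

11

In binary:
  0100  (4)
  0110  (6)
  0011  (3)
  0010  (2)
  0111  (7)
  1111  (15)
  ----
  1011  (11)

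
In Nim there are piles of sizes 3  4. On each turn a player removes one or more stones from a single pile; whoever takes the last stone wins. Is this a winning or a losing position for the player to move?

Winning position

Write each in binary and XOR column by column:
  011  (3)
  100  (4)
  ---
  111  (7)
The nim-sum is 7 ≠ 0, so this is an N-position: the player to move can win.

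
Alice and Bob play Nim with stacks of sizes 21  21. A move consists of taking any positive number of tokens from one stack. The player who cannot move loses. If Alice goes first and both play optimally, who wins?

Bob wins

Nim-sum: 21 ^ 21 = 0.
The nim-sum is 0, so this is a P-position: the player to move is in a losing position under optimal play; Alice is about to move from it and so loses — Bob wins.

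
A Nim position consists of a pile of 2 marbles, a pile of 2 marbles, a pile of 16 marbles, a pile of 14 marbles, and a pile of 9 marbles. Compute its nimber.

23

Bitwise XOR of the heap sizes:
  00010  (2)
  00010  (2)
  10000  (16)
  01110  (14)
  01001  (9)
  -----
  10111  (23)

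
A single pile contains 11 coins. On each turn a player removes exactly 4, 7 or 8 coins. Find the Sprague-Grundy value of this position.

2

Compute g(0), g(1), … for moves {4, 7, 8}:
k:     0  1  2  3  4  5  6  7  8  9 10 11
g(k):  0  0  0  0  1  1  1  1  2  2  2  2
So g(11) = 2.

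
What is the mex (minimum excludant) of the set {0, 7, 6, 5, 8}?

0 is in the set but 1 is not, so the mex is 1.

1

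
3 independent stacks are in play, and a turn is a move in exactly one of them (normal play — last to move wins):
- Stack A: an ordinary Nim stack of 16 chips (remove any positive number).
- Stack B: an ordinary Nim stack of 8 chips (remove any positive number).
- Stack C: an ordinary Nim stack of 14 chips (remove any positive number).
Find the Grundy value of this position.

Stack A is a plain Nim stack of size 16, so its Grundy value is 16.
Stack B is a plain Nim stack of size 8, so its Grundy value is 8.
Stack C is a plain Nim stack of size 14, so its Grundy value is 14.
By the Sprague-Grundy theorem, the Grundy value of a sum of independent games is the XOR of the component values.
Combined value = 16 XOR 8 XOR 14 = 22.

22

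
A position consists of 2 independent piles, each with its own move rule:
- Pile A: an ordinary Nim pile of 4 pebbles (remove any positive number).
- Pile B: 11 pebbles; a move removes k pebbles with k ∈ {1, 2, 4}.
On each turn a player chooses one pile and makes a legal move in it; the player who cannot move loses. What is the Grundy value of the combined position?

6

Pile A is a plain Nim pile of size 4, so its Grundy value is 4.
Build the Grundy sequence for pile B with g(k) = mex{g(k−s) : s ∈ {1, 2, 4}, s ≤ k}:
k:     0  1  2  3  4  5  6  7  8  9 10 11
g(k):  0  1  2  0  1  2  0  1  2  0  1  2
So g(11) = 2.
By the Sprague-Grundy theorem, the Grundy value of a sum of independent games is the XOR of the component values.
Combined value = 4 XOR 2 = 6.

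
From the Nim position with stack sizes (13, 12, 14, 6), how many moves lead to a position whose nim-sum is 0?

3

Bitwise XOR of the heap sizes:
  1101  (13)
  1100  (12)
  1110  (14)
  0110  (6)
  ----
  1001  (9)
The overall nim-sum is X = 9. A stack of size p has a winning move iff p XOR X < p (reduce it to p XOR X).
  13: 13 XOR 9 = 4 < 13 — winning move (to 4).
  12: 12 XOR 9 = 5 < 12 — winning move (to 5).
  14: 14 XOR 9 = 7 < 14 — winning move (to 7).
  6: 6 XOR 9 = 15 ≥ 6 — no move.
That gives 3 winning moves.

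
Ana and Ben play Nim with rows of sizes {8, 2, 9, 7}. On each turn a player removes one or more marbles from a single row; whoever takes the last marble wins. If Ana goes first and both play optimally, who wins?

Ana wins

Write each in binary and XOR column by column:
  1000  (8)
  0010  (2)
  1001  (9)
  0111  (7)
  ----
  0100  (4)
The nim-sum is 4 ≠ 0, so this is an N-position: the player to move can win; Ana has a winning move.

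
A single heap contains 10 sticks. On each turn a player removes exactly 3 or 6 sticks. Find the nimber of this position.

0

Build the Grundy sequence with g(k) = mex{g(k−s) : s ∈ {3, 6}, s ≤ k}:
k:     0  1  2  3  4  5  6  7  8  9 10
g(k):  0  0  0  1  1  1  2  2  2  0  0
So g(10) = 0.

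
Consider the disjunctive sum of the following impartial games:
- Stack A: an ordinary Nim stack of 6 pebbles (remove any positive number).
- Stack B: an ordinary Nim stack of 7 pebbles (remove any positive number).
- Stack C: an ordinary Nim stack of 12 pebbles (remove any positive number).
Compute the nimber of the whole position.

13

Stack A is a plain Nim stack of size 6, so its Grundy value is 6.
Stack B is a plain Nim stack of size 7, so its Grundy value is 7.
Stack C is a plain Nim stack of size 12, so its Grundy value is 12.
The value of a disjunctive sum is the nim-sum of the parts.
Combined value = 6 XOR 7 XOR 12 = 13.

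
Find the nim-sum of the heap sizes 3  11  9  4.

Nim-sum: 3 ⊕ 11 ⊕ 9 ⊕ 4 = 5.

5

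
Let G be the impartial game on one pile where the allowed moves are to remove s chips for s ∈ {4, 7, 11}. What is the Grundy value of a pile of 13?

Grundy values for subtraction set {4, 7, 11}:
g(0) = mex{} = 0
g(1) = mex{} = 0
g(2) = mex{} = 0
g(3) = mex{} = 0
g(4) = mex{0} = 1
g(5) = mex{0} = 1
g(6) = mex{0} = 1
g(7) = mex{0} = 1
g(8) = mex{0,1} = 2
g(9) = mex{0,1} = 2
g(10) = mex{0,1} = 2
g(11) = mex{0,1} = 2
g(12) = mex{0,1,2} = 3
g(13) = mex{0,1,2} = 3
So g(13) = 3.

3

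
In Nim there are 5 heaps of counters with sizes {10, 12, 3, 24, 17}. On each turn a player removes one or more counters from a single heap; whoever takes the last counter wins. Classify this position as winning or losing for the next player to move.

In binary:
  01010  (10)
  01100  (12)
  00011  (3)
  11000  (24)
  10001  (17)
  -----
  01100  (12)
The nim-sum is 12 ≠ 0, so this is an N-position: the player to move can win.

Winning position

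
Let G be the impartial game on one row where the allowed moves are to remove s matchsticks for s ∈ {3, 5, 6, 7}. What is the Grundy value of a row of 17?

Compute g(0), g(1), … for moves {3, 5, 6, 7}:
k:     0  1  2  3  4  5  6  7  8  9 10 11 12 13 14 15 16 17
g(k):  0  0  0  1  1  1  2  2  2  3  0  0  0  1  1  1  2  2
So g(17) = 2.

2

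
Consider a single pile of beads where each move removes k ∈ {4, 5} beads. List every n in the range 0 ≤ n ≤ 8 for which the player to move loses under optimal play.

Compute g(0), g(1), … for moves {4, 5}:
k:     0  1  2  3  4  5  6  7  8
g(k):  0  0  0  0  1  1  1  1  2
The P-positions (g = 0) in 0..8 are 0, 1, 2, 3.

0, 1, 2, 3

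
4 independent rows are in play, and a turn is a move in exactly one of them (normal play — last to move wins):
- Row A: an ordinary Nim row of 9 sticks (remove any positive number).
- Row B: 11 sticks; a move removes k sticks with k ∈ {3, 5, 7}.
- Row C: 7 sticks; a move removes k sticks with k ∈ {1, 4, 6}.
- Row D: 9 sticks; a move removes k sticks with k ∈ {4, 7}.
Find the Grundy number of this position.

11

Row A is a plain Nim row of size 9, so its Grundy value is 9.
For row B, compute g(0), g(1), … with moves {3, 5, 7}:
g(0) = mex{} = 0
g(1) = mex{} = 0
g(2) = mex{} = 0
g(3) = mex{0} = 1
g(4) = mex{0} = 1
g(5) = mex{0} = 1
g(6) = mex{0,1} = 2
g(7) = mex{0,1} = 2
g(8) = mex{0,1} = 2
g(9) = mex{0,1,2} = 3
g(10) = mex{1,2} = 0
g(11) = mex{1,2} = 0
So g(11) = 0.
Build the Grundy sequence for row C with g(k) = mex{g(k−s) : s ∈ {1, 4, 6}, s ≤ k}:
g(0) = mex{} = 0
g(1) = mex{0} = 1
g(2) = mex{1} = 0
g(3) = mex{0} = 1
g(4) = mex{0,1} = 2
g(5) = mex{1,2} = 0
g(6) = mex{0} = 1
g(7) = mex{1} = 0
So g(7) = 0.
Grundy values for row D (subtraction set {4, 7}):
g(0) = mex{} = 0
g(1) = mex{} = 0
g(2) = mex{} = 0
g(3) = mex{} = 0
g(4) = mex{0} = 1
g(5) = mex{0} = 1
g(6) = mex{0} = 1
g(7) = mex{0} = 1
g(8) = mex{0,1} = 2
g(9) = mex{0,1} = 2
So g(9) = 2.
The value of a disjunctive sum is the nim-sum of the parts.
Combined value = 9 XOR 0 XOR 0 XOR 2 = 11.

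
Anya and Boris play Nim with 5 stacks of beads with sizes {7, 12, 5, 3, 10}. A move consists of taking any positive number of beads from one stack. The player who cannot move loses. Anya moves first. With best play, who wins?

Anya wins

Nim-sum: 7 XOR 12 XOR 5 XOR 3 XOR 10 = 7.
The nim-sum is 7 ≠ 0, so this is an N-position: the player to move can win; Anya has a winning move.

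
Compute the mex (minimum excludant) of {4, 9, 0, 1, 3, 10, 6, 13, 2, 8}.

5

The values 0, 1, 2, 3, 4 are all present; 5 is the first non-negative integer missing from the set.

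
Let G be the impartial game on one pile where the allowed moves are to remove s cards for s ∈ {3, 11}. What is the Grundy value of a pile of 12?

2

Build the Grundy sequence with g(k) = mex{g(k−s) : s ∈ {3, 11}, s ≤ k}:
k:     0  1  2  3  4  5  6  7  8  9 10 11 12
g(k):  0  0  0  1  1  1  0  0  0  1  1  1  2
So g(12) = 2.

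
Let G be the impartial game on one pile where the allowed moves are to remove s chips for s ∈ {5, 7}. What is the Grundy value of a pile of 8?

1

Grundy values for subtraction set {5, 7}:
k:     0  1  2  3  4  5  6  7  8
g(k):  0  0  0  0  0  1  1  1  1
So g(8) = 1.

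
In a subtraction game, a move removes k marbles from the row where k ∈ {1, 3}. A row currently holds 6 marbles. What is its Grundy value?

0

Grundy values for subtraction set {1, 3}:
g(0) = mex{} = 0
g(1) = mex{0} = 1
g(2) = mex{1} = 0
g(3) = mex{0} = 1
g(4) = mex{1} = 0
g(5) = mex{0} = 1
g(6) = mex{1} = 0
So g(6) = 0.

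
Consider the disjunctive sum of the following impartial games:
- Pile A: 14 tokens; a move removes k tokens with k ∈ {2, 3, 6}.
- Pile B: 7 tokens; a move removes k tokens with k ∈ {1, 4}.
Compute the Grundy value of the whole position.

0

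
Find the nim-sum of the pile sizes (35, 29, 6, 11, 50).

1

In binary:
  100011  (35)
  011101  (29)
  000110  (6)
  001011  (11)
  110010  (50)
  ------
  000001  (1)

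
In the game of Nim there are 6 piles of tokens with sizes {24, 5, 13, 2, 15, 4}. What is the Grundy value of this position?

25

Nim-sum: 24 XOR 5 XOR 13 XOR 2 XOR 15 XOR 4 = 25.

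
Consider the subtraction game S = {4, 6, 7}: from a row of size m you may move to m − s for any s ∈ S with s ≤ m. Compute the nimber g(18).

Grundy values for subtraction set {4, 6, 7}:
k:     0  1  2  3  4  5  6  7  8  9 10 11 12 13 14 15 16 17 18
g(k):  0  0  0  0  1  1  1  1  2  2  2  0  0  0  0  1  1  1  1
So g(18) = 1.

1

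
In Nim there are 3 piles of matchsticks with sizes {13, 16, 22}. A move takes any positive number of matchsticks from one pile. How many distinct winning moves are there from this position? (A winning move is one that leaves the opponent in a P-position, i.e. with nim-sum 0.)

1

Compute the nim-sum pairwise:
13 ^ 16 = 29
29 ^ 22 = 11
The overall nim-sum is X = 11. A pile of size p has a winning move iff p XOR X < p (reduce it to p XOR X).
  13: 13 XOR 11 = 6 < 13 — winning move (to 6).
  16: 16 XOR 11 = 27 ≥ 16 — no move.
  22: 22 XOR 11 = 29 ≥ 22 — no move.
That gives 1 winning move.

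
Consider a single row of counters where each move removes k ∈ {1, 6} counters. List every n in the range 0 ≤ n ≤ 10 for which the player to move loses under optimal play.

0, 2, 4, 7, 9

Compute g(0), g(1), … for moves {1, 6}:
k:     0  1  2  3  4  5  6  7  8  9 10
g(k):  0  1  0  1  0  1  2  0  1  0  1
The P-positions (g = 0) in 0..10 are 0, 2, 4, 7, 9.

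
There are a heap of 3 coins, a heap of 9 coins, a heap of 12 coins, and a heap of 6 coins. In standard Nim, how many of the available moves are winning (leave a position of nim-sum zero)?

0

Bitwise XOR of the heap sizes:
  0011  (3)
  1001  (9)
  1100  (12)
  0110  (6)
  ----
  0000  (0)
The nim-sum is already 0, so every move leaves a nonzero nim-sum — there are no winning moves.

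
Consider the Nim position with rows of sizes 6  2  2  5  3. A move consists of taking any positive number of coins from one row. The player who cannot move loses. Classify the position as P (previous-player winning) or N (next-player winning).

Bitwise XOR of the heap sizes:
  110  (6)
  010  (2)
  010  (2)
  101  (5)
  011  (3)
  ---
  000  (0)
The nim-sum is 0, so this is a P-position: the player to move is in a losing position under optimal play.

P-position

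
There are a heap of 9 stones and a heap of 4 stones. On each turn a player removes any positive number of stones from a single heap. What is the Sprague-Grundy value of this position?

13

Nim-sum: 9 ^ 4 = 13.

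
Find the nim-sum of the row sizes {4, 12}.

8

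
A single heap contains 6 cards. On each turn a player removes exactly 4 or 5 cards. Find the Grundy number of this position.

1

Grundy values for subtraction set {4, 5}:
g(0) = mex{} = 0
g(1) = mex{} = 0
g(2) = mex{} = 0
g(3) = mex{} = 0
g(4) = mex{0} = 1
g(5) = mex{0} = 1
g(6) = mex{0} = 1
So g(6) = 1.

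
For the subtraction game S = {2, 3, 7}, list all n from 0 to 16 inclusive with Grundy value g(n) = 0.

0, 1, 5, 6, 10, 11, 15, 16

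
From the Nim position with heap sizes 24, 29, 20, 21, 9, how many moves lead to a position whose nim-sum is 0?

Nim-sum: 24 ^ 29 ^ 20 ^ 21 ^ 9 = 13.
The overall nim-sum is X = 13. A heap of size p has a winning move iff p XOR X < p (reduce it to p XOR X).
  24: 24 XOR 13 = 21 < 24 — winning move (to 21).
  29: 29 XOR 13 = 16 < 29 — winning move (to 16).
  20: 20 XOR 13 = 25 ≥ 20 — no move.
  21: 21 XOR 13 = 24 ≥ 21 — no move.
  9: 9 XOR 13 = 4 < 9 — winning move (to 4).
That gives 3 winning moves.

3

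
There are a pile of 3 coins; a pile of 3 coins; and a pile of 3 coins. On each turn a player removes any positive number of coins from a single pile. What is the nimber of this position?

3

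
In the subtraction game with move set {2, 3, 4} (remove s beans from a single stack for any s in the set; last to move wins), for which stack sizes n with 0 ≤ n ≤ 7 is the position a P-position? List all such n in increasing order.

0, 1, 6, 7

Compute g(0), g(1), … for moves {2, 3, 4}:
k:     0  1  2  3  4  5  6  7
g(k):  0  0  1  1  2  2  0  0
The P-positions (g = 0) in 0..7 are 0, 1, 6, 7.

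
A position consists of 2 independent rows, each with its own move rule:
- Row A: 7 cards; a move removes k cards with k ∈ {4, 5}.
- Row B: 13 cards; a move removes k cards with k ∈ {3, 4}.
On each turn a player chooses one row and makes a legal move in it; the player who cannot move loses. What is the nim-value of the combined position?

3

Grundy values for row A (subtraction set {4, 5}):
k:     0  1  2  3  4  5  6  7
g(k):  0  0  0  0  1  1  1  1
So g(7) = 1.
Build the Grundy sequence for row B with g(k) = mex{g(k−s) : s ∈ {3, 4}, s ≤ k}:
g(0) = mex{} = 0
g(1) = mex{} = 0
g(2) = mex{} = 0
g(3) = mex{0} = 1
g(4) = mex{0} = 1
g(5) = mex{0} = 1
g(6) = mex{0,1} = 2
g(7) = mex{1} = 0
g(8) = mex{1} = 0
g(9) = mex{1,2} = 0
g(10) = mex{0,2} = 1
g(11) = mex{0} = 1
g(12) = mex{0} = 1
g(13) = mex{0,1} = 2
So g(13) = 2.
The value of a disjunctive sum is the nim-sum of the parts.
Combined value = 1 XOR 2 = 3.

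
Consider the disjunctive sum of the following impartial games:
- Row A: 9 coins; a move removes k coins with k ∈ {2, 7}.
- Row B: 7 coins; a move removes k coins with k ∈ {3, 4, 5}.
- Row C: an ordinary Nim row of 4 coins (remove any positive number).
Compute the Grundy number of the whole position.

6

Grundy values for row A (subtraction set {2, 7}):
k:     0  1  2  3  4  5  6  7  8  9
g(k):  0  0  1  1  0  0  1  1  2  0
So g(9) = 0.
Grundy values for row B (subtraction set {3, 4, 5}):
k:     0  1  2  3  4  5  6  7
g(k):  0  0  0  1  1  1  2  2
So g(7) = 2.
Row C is a plain Nim row of size 4, so its Grundy value is 4.
The value of a disjunctive sum is the nim-sum of the parts.
Combined value = 0 XOR 2 XOR 4 = 6.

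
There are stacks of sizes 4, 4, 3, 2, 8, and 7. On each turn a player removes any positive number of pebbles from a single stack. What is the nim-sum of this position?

14

Bitwise XOR of the heap sizes:
  0100  (4)
  0100  (4)
  0011  (3)
  0010  (2)
  1000  (8)
  0111  (7)
  ----
  1110  (14)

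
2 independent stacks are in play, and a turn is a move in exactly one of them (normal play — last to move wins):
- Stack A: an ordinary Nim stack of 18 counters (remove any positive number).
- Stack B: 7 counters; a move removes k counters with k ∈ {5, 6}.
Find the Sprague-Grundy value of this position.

Stack A is a plain Nim stack of size 18, so its Grundy value is 18.
Build the Grundy sequence for stack B with g(k) = mex{g(k−s) : s ∈ {5, 6}, s ≤ k}:
g(0) = mex{} = 0
g(1) = mex{} = 0
g(2) = mex{} = 0
g(3) = mex{} = 0
g(4) = mex{} = 0
g(5) = mex{0} = 1
g(6) = mex{0} = 1
g(7) = mex{0} = 1
So g(7) = 1.
By the Sprague-Grundy theorem, the Grundy value of a sum of independent games is the XOR of the component values.
Combined value = 18 XOR 1 = 19.

19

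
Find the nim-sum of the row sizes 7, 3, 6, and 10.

Compute the nim-sum pairwise:
7 XOR 3 = 4
4 XOR 6 = 2
2 XOR 10 = 8

8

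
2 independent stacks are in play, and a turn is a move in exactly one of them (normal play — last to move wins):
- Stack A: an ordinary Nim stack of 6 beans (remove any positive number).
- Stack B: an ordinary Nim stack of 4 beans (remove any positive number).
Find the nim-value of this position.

Stack A is a plain Nim stack of size 6, so its Grundy value is 6.
Stack B is a plain Nim stack of size 4, so its Grundy value is 4.
By the Sprague-Grundy theorem, the Grundy value of a sum of independent games is the XOR of the component values.
Combined value = 6 XOR 4 = 2.

2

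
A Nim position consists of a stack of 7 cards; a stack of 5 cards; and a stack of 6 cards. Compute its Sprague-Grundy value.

Compute the nim-sum pairwise:
7 XOR 5 = 2
2 XOR 6 = 4

4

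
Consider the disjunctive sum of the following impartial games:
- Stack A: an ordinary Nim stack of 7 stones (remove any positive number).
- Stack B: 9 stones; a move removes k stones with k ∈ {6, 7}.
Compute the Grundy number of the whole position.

Stack A is a plain Nim stack of size 7, so its Grundy value is 7.
Grundy values for stack B (subtraction set {6, 7}):
k:     0  1  2  3  4  5  6  7  8  9
g(k):  0  0  0  0  0  0  1  1  1  1
So g(9) = 1.
By the Sprague-Grundy theorem, the Grundy value of a sum of independent games is the XOR of the component values.
Combined value = 7 ⊕ 1 = 6.

6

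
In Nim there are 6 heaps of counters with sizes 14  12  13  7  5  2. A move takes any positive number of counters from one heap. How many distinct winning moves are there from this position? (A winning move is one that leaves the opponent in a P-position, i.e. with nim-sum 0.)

Bitwise XOR of the heap sizes:
  1110  (14)
  1100  (12)
  1101  (13)
  0111  (7)
  0101  (5)
  0010  (2)
  ----
  1111  (15)
The overall nim-sum is X = 15. A heap of size p has a winning move iff p XOR X < p (reduce it to p XOR X).
  14: 14 XOR 15 = 1 < 14 — winning move (to 1).
  12: 12 XOR 15 = 3 < 12 — winning move (to 3).
  13: 13 XOR 15 = 2 < 13 — winning move (to 2).
  7: 7 XOR 15 = 8 ≥ 7 — no move.
  5: 5 XOR 15 = 10 ≥ 5 — no move.
  2: 2 XOR 15 = 13 ≥ 2 — no move.
That gives 3 winning moves.

3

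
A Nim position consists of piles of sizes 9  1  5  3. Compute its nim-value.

14

Nim-sum: 9 ⊕ 1 ⊕ 5 ⊕ 3 = 14.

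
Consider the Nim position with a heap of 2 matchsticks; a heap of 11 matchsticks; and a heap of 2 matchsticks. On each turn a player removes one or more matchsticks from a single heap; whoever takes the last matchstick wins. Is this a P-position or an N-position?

Nim-sum: 2 XOR 11 XOR 2 = 11.
The nim-sum is 11 ≠ 0, so this is an N-position: the player to move can win.

N-position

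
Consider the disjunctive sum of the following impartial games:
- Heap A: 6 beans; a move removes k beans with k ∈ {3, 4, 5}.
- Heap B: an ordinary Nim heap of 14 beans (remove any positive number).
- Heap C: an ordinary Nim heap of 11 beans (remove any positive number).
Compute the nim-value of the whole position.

7

Build the Grundy sequence for heap A with g(k) = mex{g(k−s) : s ∈ {3, 4, 5}, s ≤ k}:
g(0) = mex{} = 0
g(1) = mex{} = 0
g(2) = mex{} = 0
g(3) = mex{0} = 1
g(4) = mex{0} = 1
g(5) = mex{0} = 1
g(6) = mex{0,1} = 2
So g(6) = 2.
Heap B is a plain Nim heap of size 14, so its Grundy value is 14.
Heap C is a plain Nim heap of size 11, so its Grundy value is 11.
By the Sprague-Grundy theorem, the Grundy value of a sum of independent games is the XOR of the component values.
Combined value = 2 ⊕ 14 ⊕ 11 = 7.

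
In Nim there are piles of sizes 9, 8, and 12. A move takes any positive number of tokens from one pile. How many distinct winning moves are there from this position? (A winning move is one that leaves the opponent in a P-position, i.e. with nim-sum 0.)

3

Bitwise XOR of the heap sizes:
  1001  (9)
  1000  (8)
  1100  (12)
  ----
  1101  (13)
The overall nim-sum is X = 13. A pile of size p has a winning move iff p XOR X < p (reduce it to p XOR X).
  9: 9 XOR 13 = 4 < 9 — winning move (to 4).
  8: 8 XOR 13 = 5 < 8 — winning move (to 5).
  12: 12 XOR 13 = 1 < 12 — winning move (to 1).
That gives 3 winning moves.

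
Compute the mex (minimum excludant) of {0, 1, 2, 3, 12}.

4

The values 0, 1, 2, 3 are all present; 4 is the first non-negative integer missing from the set.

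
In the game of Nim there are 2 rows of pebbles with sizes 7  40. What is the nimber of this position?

47

Write each in binary and XOR column by column:
  000111  (7)
  101000  (40)
  ------
  101111  (47)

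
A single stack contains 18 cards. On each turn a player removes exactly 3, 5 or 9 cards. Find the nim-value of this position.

Compute g(0), g(1), … for moves {3, 5, 9}:
k:     0  1  2  3  4  5  6  7  8  9 10 11 12 13 14 15 16 17 18
g(k):  0  0  0  1  1  1  2  2  0  3  3  1  0  2  0  1  0  1  0
So g(18) = 0.

0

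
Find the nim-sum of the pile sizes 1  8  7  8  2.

Compute the nim-sum pairwise:
1 XOR 8 = 9
9 XOR 7 = 14
14 XOR 8 = 6
6 XOR 2 = 4

4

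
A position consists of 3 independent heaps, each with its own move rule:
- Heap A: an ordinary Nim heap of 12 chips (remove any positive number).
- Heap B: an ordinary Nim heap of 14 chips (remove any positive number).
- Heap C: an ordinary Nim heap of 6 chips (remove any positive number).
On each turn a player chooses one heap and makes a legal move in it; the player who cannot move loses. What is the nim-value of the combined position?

Heap A is a plain Nim heap of size 12, so its Grundy value is 12.
Heap B is a plain Nim heap of size 14, so its Grundy value is 14.
Heap C is a plain Nim heap of size 6, so its Grundy value is 6.
The value of a disjunctive sum is the nim-sum of the parts.
Combined value = 12 XOR 14 XOR 6 = 4.

4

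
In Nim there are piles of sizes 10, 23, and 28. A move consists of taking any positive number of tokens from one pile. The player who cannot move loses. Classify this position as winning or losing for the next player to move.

Winning position

Nim-sum: 10 ⊕ 23 ⊕ 28 = 1.
The nim-sum is 1 ≠ 0, so this is an N-position: the player to move can win.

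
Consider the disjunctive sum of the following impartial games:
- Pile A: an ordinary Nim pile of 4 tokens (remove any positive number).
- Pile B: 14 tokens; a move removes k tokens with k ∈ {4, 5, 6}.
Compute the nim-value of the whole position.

Pile A is a plain Nim pile of size 4, so its Grundy value is 4.
Build the Grundy sequence for pile B with g(k) = mex{g(k−s) : s ∈ {4, 5, 6}, s ≤ k}:
k:     0  1  2  3  4  5  6  7  8  9 10 11 12 13 14
g(k):  0  0  0  0  1  1  1  1  2  2  0  0  0  0  1
So g(14) = 1.
The value of a disjunctive sum is the nim-sum of the parts.
Combined value = 4 XOR 1 = 5.

5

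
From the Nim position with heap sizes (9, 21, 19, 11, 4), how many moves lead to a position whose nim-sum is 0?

0

Compute the nim-sum pairwise:
9 XOR 21 = 28
28 XOR 19 = 15
15 XOR 11 = 4
4 XOR 4 = 0
The nim-sum is already 0, so every move leaves a nonzero nim-sum — there are no winning moves.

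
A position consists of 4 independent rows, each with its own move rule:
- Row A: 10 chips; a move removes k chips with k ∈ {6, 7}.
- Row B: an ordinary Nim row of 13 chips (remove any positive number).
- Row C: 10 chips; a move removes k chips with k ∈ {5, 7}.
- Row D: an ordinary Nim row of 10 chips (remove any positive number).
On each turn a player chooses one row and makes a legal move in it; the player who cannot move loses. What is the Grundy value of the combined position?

4

Grundy values for row A (subtraction set {6, 7}):
k:     0  1  2  3  4  5  6  7  8  9 10
g(k):  0  0  0  0  0  0  1  1  1  1  1
So g(10) = 1.
Row B is a plain Nim row of size 13, so its Grundy value is 13.
Build the Grundy sequence for row C with g(k) = mex{g(k−s) : s ∈ {5, 7}, s ≤ k}:
k:     0  1  2  3  4  5  6  7  8  9 10
g(k):  0  0  0  0  0  1  1  1  1  1  2
So g(10) = 2.
Row D is a plain Nim row of size 10, so its Grundy value is 10.
The value of a disjunctive sum is the nim-sum of the parts.
Combined value = 1 ⊕ 13 ⊕ 2 ⊕ 10 = 4.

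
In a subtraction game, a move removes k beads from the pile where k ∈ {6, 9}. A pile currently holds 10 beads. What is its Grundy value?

Compute g(0), g(1), … for moves {6, 9}:
k:     0  1  2  3  4  5  6  7  8  9 10
g(k):  0  0  0  0  0  0  1  1  1  1  1
So g(10) = 1.

1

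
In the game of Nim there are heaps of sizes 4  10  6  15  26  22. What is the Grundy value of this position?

11

Compute the nim-sum pairwise:
4 ⊕ 10 = 14
14 ⊕ 6 = 8
8 ⊕ 15 = 7
7 ⊕ 26 = 29
29 ⊕ 22 = 11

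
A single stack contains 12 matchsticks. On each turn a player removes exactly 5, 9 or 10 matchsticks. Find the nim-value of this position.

Compute g(0), g(1), … for moves {5, 9, 10}:
g(0) = mex{} = 0
g(1) = mex{} = 0
g(2) = mex{} = 0
g(3) = mex{} = 0
g(4) = mex{} = 0
g(5) = mex{0} = 1
g(6) = mex{0} = 1
g(7) = mex{0} = 1
g(8) = mex{0} = 1
g(9) = mex{0} = 1
g(10) = mex{0,1} = 2
g(11) = mex{0,1} = 2
g(12) = mex{0,1} = 2
So g(12) = 2.

2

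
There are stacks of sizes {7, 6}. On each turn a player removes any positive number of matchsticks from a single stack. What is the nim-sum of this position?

1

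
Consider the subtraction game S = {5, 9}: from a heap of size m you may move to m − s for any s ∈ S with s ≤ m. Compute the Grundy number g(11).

2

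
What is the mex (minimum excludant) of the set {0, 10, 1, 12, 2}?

3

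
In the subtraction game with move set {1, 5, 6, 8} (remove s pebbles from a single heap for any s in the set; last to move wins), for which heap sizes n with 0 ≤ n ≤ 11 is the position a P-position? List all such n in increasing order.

0, 2, 4, 11

Grundy values for subtraction set {1, 5, 6, 8}:
g(0) = mex{} = 0
g(1) = mex{0} = 1
g(2) = mex{1} = 0
g(3) = mex{0} = 1
g(4) = mex{1} = 0
g(5) = mex{0} = 1
g(6) = mex{0,1} = 2
g(7) = mex{0,1,2} = 3
g(8) = mex{0,1,3} = 2
g(9) = mex{0,1,2} = 3
g(10) = mex{0,1,3} = 2
g(11) = mex{1,2} = 0
The P-positions (g = 0) in 0..11 are 0, 2, 4, 11.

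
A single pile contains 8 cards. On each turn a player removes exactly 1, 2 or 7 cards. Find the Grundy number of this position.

2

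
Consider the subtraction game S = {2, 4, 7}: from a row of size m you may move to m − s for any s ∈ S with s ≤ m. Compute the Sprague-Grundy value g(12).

0

Grundy values for subtraction set {2, 4, 7}:
g(0) = mex{} = 0
g(1) = mex{} = 0
g(2) = mex{0} = 1
g(3) = mex{0} = 1
g(4) = mex{0,1} = 2
g(5) = mex{0,1} = 2
g(6) = mex{1,2} = 0
g(7) = mex{0,1,2} = 3
g(8) = mex{0,2} = 1
g(9) = mex{1,2,3} = 0
g(10) = mex{0,1} = 2
g(11) = mex{0,2,3} = 1
g(12) = mex{1,2} = 0
So g(12) = 0.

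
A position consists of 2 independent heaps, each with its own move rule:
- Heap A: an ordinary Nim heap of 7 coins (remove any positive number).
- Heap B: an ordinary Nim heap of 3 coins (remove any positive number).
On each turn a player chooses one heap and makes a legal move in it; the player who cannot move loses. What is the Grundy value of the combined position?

Heap A is a plain Nim heap of size 7, so its Grundy value is 7.
Heap B is a plain Nim heap of size 3, so its Grundy value is 3.
The value of a disjunctive sum is the nim-sum of the parts.
Combined value = 7 XOR 3 = 4.

4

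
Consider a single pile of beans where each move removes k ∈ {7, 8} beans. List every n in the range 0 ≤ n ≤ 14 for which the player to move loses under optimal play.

Build the Grundy sequence with g(k) = mex{g(k−s) : s ∈ {7, 8}, s ≤ k}:
k:     0  1  2  3  4  5  6  7  8  9 10 11 12 13 14
g(k):  0  0  0  0  0  0  0  1  1  1  1  1  1  1  2
The P-positions (g = 0) in 0..14 are 0, 1, 2, 3, 4, 5, 6.

0, 1, 2, 3, 4, 5, 6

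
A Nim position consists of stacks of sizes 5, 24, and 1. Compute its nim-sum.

28

Nim-sum: 5 ⊕ 24 ⊕ 1 = 28.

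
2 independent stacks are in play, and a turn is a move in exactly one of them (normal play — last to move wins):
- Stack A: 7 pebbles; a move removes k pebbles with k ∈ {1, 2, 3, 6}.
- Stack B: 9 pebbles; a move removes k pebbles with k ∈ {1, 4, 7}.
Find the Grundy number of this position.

2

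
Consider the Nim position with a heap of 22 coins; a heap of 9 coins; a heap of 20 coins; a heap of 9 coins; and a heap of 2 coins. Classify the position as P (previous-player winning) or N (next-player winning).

In binary:
  10110  (22)
  01001  (9)
  10100  (20)
  01001  (9)
  00010  (2)
  -----
  00000  (0)
The nim-sum is 0, so this is a P-position: the player to move is in a losing position under optimal play.

P-position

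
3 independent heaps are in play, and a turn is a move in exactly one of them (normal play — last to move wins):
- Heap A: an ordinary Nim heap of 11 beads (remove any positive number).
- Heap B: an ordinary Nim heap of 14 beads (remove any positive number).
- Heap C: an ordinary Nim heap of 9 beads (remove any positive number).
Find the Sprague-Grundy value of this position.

12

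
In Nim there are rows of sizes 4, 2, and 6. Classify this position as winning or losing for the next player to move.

Compute the nim-sum pairwise:
4 ^ 2 = 6
6 ^ 6 = 0
The nim-sum is 0, so this is a P-position: the player to move is in a losing position under optimal play.

Losing position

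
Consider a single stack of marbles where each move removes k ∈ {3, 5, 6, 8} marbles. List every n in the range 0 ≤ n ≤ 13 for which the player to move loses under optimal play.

0, 1, 2, 11, 12, 13

Compute g(0), g(1), … for moves {3, 5, 6, 8}:
k:     0  1  2  3  4  5  6  7  8  9 10 11 12 13
g(k):  0  0  0  1  1  1  2  2  2  3  3  0  0  0
The P-positions (g = 0) in 0..13 are 0, 1, 2, 11, 12, 13.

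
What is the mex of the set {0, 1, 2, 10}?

The values 0, 1, 2 are all present; 3 is the first non-negative integer missing from the set.

3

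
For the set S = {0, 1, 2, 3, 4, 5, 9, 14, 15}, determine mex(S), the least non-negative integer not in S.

6

The values 0, 1, 2, 3, 4, 5 are all present; 6 is the first non-negative integer missing from the set.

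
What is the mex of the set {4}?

0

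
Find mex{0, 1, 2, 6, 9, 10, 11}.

3

The values 0, 1, 2 are all present; 3 is the first non-negative integer missing from the set.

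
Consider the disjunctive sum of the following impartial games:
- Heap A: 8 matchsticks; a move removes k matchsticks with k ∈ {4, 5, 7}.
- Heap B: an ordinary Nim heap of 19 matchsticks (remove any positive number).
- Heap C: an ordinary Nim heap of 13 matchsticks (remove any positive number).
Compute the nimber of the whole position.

Build the Grundy sequence for heap A with g(k) = mex{g(k−s) : s ∈ {4, 5, 7}, s ≤ k}:
g(0) = mex{} = 0
g(1) = mex{} = 0
g(2) = mex{} = 0
g(3) = mex{} = 0
g(4) = mex{0} = 1
g(5) = mex{0} = 1
g(6) = mex{0} = 1
g(7) = mex{0} = 1
g(8) = mex{0,1} = 2
So g(8) = 2.
Heap B is a plain Nim heap of size 19, so its Grundy value is 19.
Heap C is a plain Nim heap of size 13, so its Grundy value is 13.
By the Sprague-Grundy theorem, the Grundy value of a sum of independent games is the XOR of the component values.
Combined value = 2 XOR 19 XOR 13 = 28.

28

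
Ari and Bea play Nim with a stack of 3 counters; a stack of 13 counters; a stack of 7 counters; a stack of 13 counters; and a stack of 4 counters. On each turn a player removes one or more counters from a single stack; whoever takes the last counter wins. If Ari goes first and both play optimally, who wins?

Compute the nim-sum pairwise:
3 ^ 13 = 14
14 ^ 7 = 9
9 ^ 13 = 4
4 ^ 4 = 0
The nim-sum is 0, so this is a P-position: the player to move is in a losing position under optimal play; Ari is about to move from it and so loses — Bea wins.

Bea wins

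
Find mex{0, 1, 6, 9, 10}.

The values 0, 1 are all present; 2 is the first non-negative integer missing from the set.

2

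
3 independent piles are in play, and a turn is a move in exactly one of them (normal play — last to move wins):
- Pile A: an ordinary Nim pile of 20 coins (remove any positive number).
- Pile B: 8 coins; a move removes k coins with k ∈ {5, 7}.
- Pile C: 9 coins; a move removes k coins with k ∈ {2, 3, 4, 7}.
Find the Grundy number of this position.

17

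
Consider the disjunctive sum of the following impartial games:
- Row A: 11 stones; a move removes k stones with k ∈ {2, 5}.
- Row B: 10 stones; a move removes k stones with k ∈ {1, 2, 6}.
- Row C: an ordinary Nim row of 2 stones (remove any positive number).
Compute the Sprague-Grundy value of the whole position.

2

Grundy values for row A (subtraction set {2, 5}):
g(0) = mex{} = 0
g(1) = mex{} = 0
g(2) = mex{0} = 1
g(3) = mex{0} = 1
g(4) = mex{1} = 0
g(5) = mex{0,1} = 2
g(6) = mex{0} = 1
g(7) = mex{1,2} = 0
g(8) = mex{1} = 0
g(9) = mex{0} = 1
g(10) = mex{0,2} = 1
g(11) = mex{1} = 0
So g(11) = 0.
Grundy values for row B (subtraction set {1, 2, 6}):
k:     0  1  2  3  4  5  6  7  8  9 10
g(k):  0  1  2  0  1  2  3  0  1  2  0
So g(10) = 0.
Row C is a plain Nim row of size 2, so its Grundy value is 2.
The value of a disjunctive sum is the nim-sum of the parts.
Combined value = 0 XOR 0 XOR 2 = 2.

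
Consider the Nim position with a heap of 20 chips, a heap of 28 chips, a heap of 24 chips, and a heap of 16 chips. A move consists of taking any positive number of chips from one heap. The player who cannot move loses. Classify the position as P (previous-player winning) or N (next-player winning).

Compute the nim-sum pairwise:
20 ⊕ 28 = 8
8 ⊕ 24 = 16
16 ⊕ 16 = 0
The nim-sum is 0, so this is a P-position: the player to move is in a losing position under optimal play.

P-position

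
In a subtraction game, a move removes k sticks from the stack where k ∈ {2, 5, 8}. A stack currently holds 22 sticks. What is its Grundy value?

Compute g(0), g(1), … for moves {2, 5, 8}:
k:     0  1  2  3  4  5  6  7  8  9 10 11 12 13 14 15 16 17 18 19 20 21 22
g(k):  0  0  1  1  0  2  1  0  2  1  0  0  1  1  0  2  1  0  2  1  0  0  1
So g(22) = 1.

1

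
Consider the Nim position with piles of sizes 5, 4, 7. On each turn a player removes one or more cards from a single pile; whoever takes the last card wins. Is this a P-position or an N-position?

N-position

Nim-sum: 5 XOR 4 XOR 7 = 6.
The nim-sum is 6 ≠ 0, so this is an N-position: the player to move can win.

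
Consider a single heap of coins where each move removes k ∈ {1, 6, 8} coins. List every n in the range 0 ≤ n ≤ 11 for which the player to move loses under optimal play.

Compute g(0), g(1), … for moves {1, 6, 8}:
k:     0  1  2  3  4  5  6  7  8  9 10 11
g(k):  0  1  0  1  0  1  2  0  1  0  1  0
The P-positions (g = 0) in 0..11 are 0, 2, 4, 7, 9, 11.

0, 2, 4, 7, 9, 11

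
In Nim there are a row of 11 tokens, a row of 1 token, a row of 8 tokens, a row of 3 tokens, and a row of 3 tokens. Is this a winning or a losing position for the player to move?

Nim-sum: 11 ⊕ 1 ⊕ 8 ⊕ 3 ⊕ 3 = 2.
The nim-sum is 2 ≠ 0, so this is an N-position: the player to move can win.

Winning position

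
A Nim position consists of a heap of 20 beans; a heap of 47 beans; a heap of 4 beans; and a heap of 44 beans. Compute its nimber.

19

Bitwise XOR of the heap sizes:
  010100  (20)
  101111  (47)
  000100  (4)
  101100  (44)
  ------
  010011  (19)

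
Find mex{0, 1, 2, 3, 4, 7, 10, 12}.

5

The values 0, 1, 2, 3, 4 are all present; 5 is the first non-negative integer missing from the set.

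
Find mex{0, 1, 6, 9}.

2

The values 0, 1 are all present; 2 is the first non-negative integer missing from the set.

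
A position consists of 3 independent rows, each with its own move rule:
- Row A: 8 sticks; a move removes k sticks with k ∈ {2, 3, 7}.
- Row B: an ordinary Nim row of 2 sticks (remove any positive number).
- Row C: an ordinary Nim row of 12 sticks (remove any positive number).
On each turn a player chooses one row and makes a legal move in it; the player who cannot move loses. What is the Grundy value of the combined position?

Grundy values for row A (subtraction set {2, 3, 7}):
k:     0  1  2  3  4  5  6  7  8
g(k):  0  0  1  1  2  0  0  1  1
So g(8) = 1.
Row B is a plain Nim row of size 2, so its Grundy value is 2.
Row C is a plain Nim row of size 12, so its Grundy value is 12.
By the Sprague-Grundy theorem, the Grundy value of a sum of independent games is the XOR of the component values.
Combined value = 1 XOR 2 XOR 12 = 15.

15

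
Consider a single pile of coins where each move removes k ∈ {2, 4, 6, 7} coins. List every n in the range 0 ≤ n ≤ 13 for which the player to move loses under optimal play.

0, 1, 9, 10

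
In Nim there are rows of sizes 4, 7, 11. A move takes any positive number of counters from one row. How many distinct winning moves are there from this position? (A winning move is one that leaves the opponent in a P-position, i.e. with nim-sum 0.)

Nim-sum: 4 ⊕ 7 ⊕ 11 = 8.
The overall nim-sum is X = 8. A row of size p has a winning move iff p XOR X < p (reduce it to p XOR X).
  4: 4 XOR 8 = 12 ≥ 4 — no move.
  7: 7 XOR 8 = 15 ≥ 7 — no move.
  11: 11 XOR 8 = 3 < 11 — winning move (to 3).
That gives 1 winning move.

1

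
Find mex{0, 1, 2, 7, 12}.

3

The values 0, 1, 2 are all present; 3 is the first non-negative integer missing from the set.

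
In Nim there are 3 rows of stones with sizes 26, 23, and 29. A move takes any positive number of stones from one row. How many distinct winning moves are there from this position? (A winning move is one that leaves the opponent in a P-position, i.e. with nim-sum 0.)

Write each in binary and XOR column by column:
  11010  (26)
  10111  (23)
  11101  (29)
  -----
  10000  (16)
The overall nim-sum is X = 16. A row of size p has a winning move iff p XOR X < p (reduce it to p XOR X).
  26: 26 XOR 16 = 10 < 26 — winning move (to 10).
  23: 23 XOR 16 = 7 < 23 — winning move (to 7).
  29: 29 XOR 16 = 13 < 29 — winning move (to 13).
That gives 3 winning moves.

3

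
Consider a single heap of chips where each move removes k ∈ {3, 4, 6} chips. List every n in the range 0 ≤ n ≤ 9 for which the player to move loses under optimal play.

Grundy values for subtraction set {3, 4, 6}:
g(0) = mex{} = 0
g(1) = mex{} = 0
g(2) = mex{} = 0
g(3) = mex{0} = 1
g(4) = mex{0} = 1
g(5) = mex{0} = 1
g(6) = mex{0,1} = 2
g(7) = mex{0,1} = 2
g(8) = mex{0,1} = 2
g(9) = mex{1,2} = 0
The P-positions (g = 0) in 0..9 are 0, 1, 2, 9.

0, 1, 2, 9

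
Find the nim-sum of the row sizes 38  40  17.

31

Nim-sum: 38 ⊕ 40 ⊕ 17 = 31.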